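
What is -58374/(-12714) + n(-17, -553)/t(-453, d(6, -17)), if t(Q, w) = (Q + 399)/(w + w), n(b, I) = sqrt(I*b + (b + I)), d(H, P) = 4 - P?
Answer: 9729/2119 - 7*sqrt(8831)/9 ≈ -68.499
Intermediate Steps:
n(b, I) = sqrt(I + b + I*b) (n(b, I) = sqrt(I*b + (I + b)) = sqrt(I + b + I*b))
t(Q, w) = (399 + Q)/(2*w) (t(Q, w) = (399 + Q)/((2*w)) = (399 + Q)*(1/(2*w)) = (399 + Q)/(2*w))
-58374/(-12714) + n(-17, -553)/t(-453, d(6, -17)) = -58374/(-12714) + sqrt(-553 - 17 - 553*(-17))/(((399 - 453)/(2*(4 - 1*(-17))))) = -58374*(-1/12714) + sqrt(-553 - 17 + 9401)/(((1/2)*(-54)/(4 + 17))) = 9729/2119 + sqrt(8831)/(((1/2)*(-54)/21)) = 9729/2119 + sqrt(8831)/(((1/2)*(1/21)*(-54))) = 9729/2119 + sqrt(8831)/(-9/7) = 9729/2119 + sqrt(8831)*(-7/9) = 9729/2119 - 7*sqrt(8831)/9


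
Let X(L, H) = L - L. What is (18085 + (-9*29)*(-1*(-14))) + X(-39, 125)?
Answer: 14431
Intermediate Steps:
X(L, H) = 0
(18085 + (-9*29)*(-1*(-14))) + X(-39, 125) = (18085 + (-9*29)*(-1*(-14))) + 0 = (18085 - 261*14) + 0 = (18085 - 3654) + 0 = 14431 + 0 = 14431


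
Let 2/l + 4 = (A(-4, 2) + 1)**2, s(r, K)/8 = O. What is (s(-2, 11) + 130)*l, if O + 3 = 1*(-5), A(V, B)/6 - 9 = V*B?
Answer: 44/15 ≈ 2.9333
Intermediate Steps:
A(V, B) = 54 + 6*B*V (A(V, B) = 54 + 6*(V*B) = 54 + 6*(B*V) = 54 + 6*B*V)
O = -8 (O = -3 + 1*(-5) = -3 - 5 = -8)
s(r, K) = -64 (s(r, K) = 8*(-8) = -64)
l = 2/45 (l = 2/(-4 + ((54 + 6*2*(-4)) + 1)**2) = 2/(-4 + ((54 - 48) + 1)**2) = 2/(-4 + (6 + 1)**2) = 2/(-4 + 7**2) = 2/(-4 + 49) = 2/45 ≈ 0.044444)
(s(-2, 11) + 130)*l = (-64 + 130)*(2/45) = 66*(2/45) = 44/15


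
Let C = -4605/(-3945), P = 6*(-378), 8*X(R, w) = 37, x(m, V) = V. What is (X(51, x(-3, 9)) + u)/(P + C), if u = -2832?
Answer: 5948797/4769416 ≈ 1.2473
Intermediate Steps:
X(R, w) = 37/8 (X(R, w) = (1/8)*37 = 37/8)
P = -2268
C = 307/263 (C = -4605*(-1/3945) = 307/263 ≈ 1.1673)
(X(51, x(-3, 9)) + u)/(P + C) = (37/8 - 2832)/(-2268 + 307/263) = -22619/(8*(-596177/263)) = -22619/8*(-263/596177) = 5948797/4769416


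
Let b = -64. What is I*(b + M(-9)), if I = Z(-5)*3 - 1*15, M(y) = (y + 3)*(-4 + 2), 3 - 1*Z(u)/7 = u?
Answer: -7956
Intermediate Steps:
Z(u) = 21 - 7*u
M(y) = -6 - 2*y (M(y) = (3 + y)*(-2) = -6 - 2*y)
I = 153 (I = (21 - 7*(-5))*3 - 1*15 = (21 + 35)*3 - 15 = 56*3 - 15 = 168 - 15 = 153)
I*(b + M(-9)) = 153*(-64 + (-6 - 2*(-9))) = 153*(-64 + (-6 + 18)) = 153*(-64 + 12) = 153*(-52) = -7956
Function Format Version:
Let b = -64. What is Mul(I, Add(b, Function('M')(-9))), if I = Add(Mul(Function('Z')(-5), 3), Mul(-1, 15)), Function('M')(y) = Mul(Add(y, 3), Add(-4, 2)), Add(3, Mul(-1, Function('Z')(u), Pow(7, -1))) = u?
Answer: -7956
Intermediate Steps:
Function('Z')(u) = Add(21, Mul(-7, u))
Function('M')(y) = Add(-6, Mul(-2, y)) (Function('M')(y) = Mul(Add(3, y), -2) = Add(-6, Mul(-2, y)))
I = 153 (I = Add(Mul(Add(21, Mul(-7, -5)), 3), Mul(-1, 15)) = Add(Mul(Add(21, 35), 3), -15) = Add(Mul(56, 3), -15) = Add(168, -15) = 153)
Mul(I, Add(b, Function('M')(-9))) = Mul(153, Add(-64, Add(-6, Mul(-2, -9)))) = Mul(153, Add(-64, Add(-6, 18))) = Mul(153, Add(-64, 12)) = Mul(153, -52) = -7956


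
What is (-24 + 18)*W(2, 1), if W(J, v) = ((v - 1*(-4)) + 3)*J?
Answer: -96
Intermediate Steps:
W(J, v) = J*(7 + v) (W(J, v) = ((v + 4) + 3)*J = ((4 + v) + 3)*J = (7 + v)*J = J*(7 + v))
(-24 + 18)*W(2, 1) = (-24 + 18)*(2*(7 + 1)) = -12*8 = -6*16 = -96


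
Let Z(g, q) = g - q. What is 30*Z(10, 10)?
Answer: 0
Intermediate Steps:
30*Z(10, 10) = 30*(10 - 1*10) = 30*(10 - 10) = 30*0 = 0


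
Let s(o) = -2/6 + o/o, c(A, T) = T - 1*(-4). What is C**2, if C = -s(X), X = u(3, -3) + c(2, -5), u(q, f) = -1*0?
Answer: 4/9 ≈ 0.44444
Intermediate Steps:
u(q, f) = 0
c(A, T) = 4 + T (c(A, T) = T + 4 = 4 + T)
X = -1 (X = 0 + (4 - 5) = 0 - 1 = -1)
s(o) = 2/3 (s(o) = -2*1/6 + 1 = -1/3 + 1 = 2/3)
C = -2/3 (C = -1*2/3 = -2/3 ≈ -0.66667)
C**2 = (-2/3)**2 = 4/9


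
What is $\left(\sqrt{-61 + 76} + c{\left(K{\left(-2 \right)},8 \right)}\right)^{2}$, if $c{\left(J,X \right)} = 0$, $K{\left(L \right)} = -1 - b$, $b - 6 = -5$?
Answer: $15$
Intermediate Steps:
$b = 1$ ($b = 6 - 5 = 1$)
$K{\left(L \right)} = -2$ ($K{\left(L \right)} = -1 - 1 = -2$)
$\left(\sqrt{-61 + 76} + c{\left(K{\left(-2 \right)},8 \right)}\right)^{2} = \left(\sqrt{-61 + 76} + 0\right)^{2} = \left(\sqrt{15} + 0\right)^{2} = \left(\sqrt{15}\right)^{2} = 15$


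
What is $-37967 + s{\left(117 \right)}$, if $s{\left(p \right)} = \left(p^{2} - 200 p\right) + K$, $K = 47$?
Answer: $-47631$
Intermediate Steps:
$s{\left(p \right)} = 47 + p^{2} - 200 p$ ($s{\left(p \right)} = \left(p^{2} - 200 p\right) + 47 = 47 + p^{2} - 200 p$)
$-37967 + s{\left(117 \right)} = -37967 + \left(47 + 117^{2} - 23400\right) = -37967 + \left(47 + 13689 - 23400\right) = -37967 - 9664 = -47631$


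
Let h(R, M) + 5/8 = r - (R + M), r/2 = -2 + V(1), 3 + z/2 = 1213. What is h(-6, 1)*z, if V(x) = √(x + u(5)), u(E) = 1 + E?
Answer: 1815/2 + 4840*√7 ≈ 13713.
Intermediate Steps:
z = 2420 (z = -6 + 2*1213 = -6 + 2426 = 2420)
V(x) = √(6 + x) (V(x) = √(x + (1 + 5)) = √(x + 6) = √(6 + x))
r = -4 + 2*√7 (r = 2*(-2 + √(6 + 1)) = 2*(-2 + √7) = -4 + 2*√7 ≈ 1.2915)
h(R, M) = -37/8 - M - R + 2*√7 (h(R, M) = -5/8 + ((-4 + 2*√7) - (R + M)) = -5/8 + ((-4 + 2*√7) - (M + R)) = -5/8 + ((-4 + 2*√7) + (-M - R)) = -5/8 + (-4 - M - R + 2*√7) = -37/8 - M - R + 2*√7)
h(-6, 1)*z = (-37/8 - 1*1 - 1*(-6) + 2*√7)*2420 = (-37/8 - 1 + 6 + 2*√7)*2420 = (3/8 + 2*√7)*2420 = 1815/2 + 4840*√7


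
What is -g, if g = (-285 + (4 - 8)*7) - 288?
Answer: 601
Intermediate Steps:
g = -601 (g = (-285 - 4*7) - 288 = (-285 - 28) - 288 = -313 - 288 = -601)
-g = -1*(-601) = 601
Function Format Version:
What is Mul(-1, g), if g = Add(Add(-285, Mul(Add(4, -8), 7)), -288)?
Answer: 601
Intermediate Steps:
g = -601 (g = Add(Add(-285, Mul(-4, 7)), -288) = Add(Add(-285, -28), -288) = Add(-313, -288) = -601)
Mul(-1, g) = Mul(-1, -601) = 601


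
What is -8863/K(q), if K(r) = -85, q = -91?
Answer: 8863/85 ≈ 104.27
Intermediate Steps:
-8863/K(q) = -8863/(-85) = -8863*(-1/85) = 8863/85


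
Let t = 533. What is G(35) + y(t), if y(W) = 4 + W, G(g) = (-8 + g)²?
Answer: 1266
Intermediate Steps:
G(35) + y(t) = (-8 + 35)² + (4 + 533) = 27² + 537 = 729 + 537 = 1266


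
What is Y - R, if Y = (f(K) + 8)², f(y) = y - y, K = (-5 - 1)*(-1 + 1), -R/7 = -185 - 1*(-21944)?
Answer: 152377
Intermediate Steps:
R = -152313 (R = -7*(-185 - 1*(-21944)) = -7*(-185 + 21944) = -7*21759 = -152313)
K = 0 (K = -6*0 = 0)
f(y) = 0
Y = 64 (Y = (0 + 8)² = 8² = 64)
Y - R = 64 - 1*(-152313) = 64 + 152313 = 152377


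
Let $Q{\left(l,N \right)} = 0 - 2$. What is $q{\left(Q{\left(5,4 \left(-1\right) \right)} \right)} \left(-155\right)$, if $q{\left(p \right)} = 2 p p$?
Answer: $-1240$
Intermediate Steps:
$Q{\left(l,N \right)} = -2$ ($Q{\left(l,N \right)} = 0 - 2 = -2$)
$q{\left(p \right)} = 2 p^{2}$
$q{\left(Q{\left(5,4 \left(-1\right) \right)} \right)} \left(-155\right) = 2 \left(-2\right)^{2} \left(-155\right) = 2 \cdot 4 \left(-155\right) = 8 \left(-155\right) = -1240$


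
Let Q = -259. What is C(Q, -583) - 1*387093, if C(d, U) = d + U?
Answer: -387935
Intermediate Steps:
C(d, U) = U + d
C(Q, -583) - 1*387093 = (-583 - 259) - 1*387093 = -842 - 387093 = -387935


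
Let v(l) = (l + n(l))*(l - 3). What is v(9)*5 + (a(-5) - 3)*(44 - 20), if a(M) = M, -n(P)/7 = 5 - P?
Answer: 918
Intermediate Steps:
n(P) = -35 + 7*P (n(P) = -7*(5 - P) = -35 + 7*P)
v(l) = (-35 + 8*l)*(-3 + l) (v(l) = (l + (-35 + 7*l))*(l - 3) = (-35 + 8*l)*(-3 + l))
v(9)*5 + (a(-5) - 3)*(44 - 20) = (105 - 59*9 + 8*9²)*5 + (-5 - 3)*(44 - 20) = (105 - 531 + 8*81)*5 - 8*24 = (105 - 531 + 648)*5 - 192 = 222*5 - 192 = 1110 - 192 = 918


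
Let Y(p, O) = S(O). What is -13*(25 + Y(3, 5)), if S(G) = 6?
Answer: -403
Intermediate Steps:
Y(p, O) = 6
-13*(25 + Y(3, 5)) = -13*(25 + 6) = -13*31 = -403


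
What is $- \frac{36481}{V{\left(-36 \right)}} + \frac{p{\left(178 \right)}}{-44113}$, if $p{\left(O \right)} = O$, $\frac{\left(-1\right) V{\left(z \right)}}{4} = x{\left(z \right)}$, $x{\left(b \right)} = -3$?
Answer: $- \frac{1609288489}{529356} \approx -3040.1$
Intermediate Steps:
$V{\left(z \right)} = 12$ ($V{\left(z \right)} = \left(-4\right) \left(-3\right) = 12$)
$- \frac{36481}{V{\left(-36 \right)}} + \frac{p{\left(178 \right)}}{-44113} = - \frac{36481}{12} + \frac{178}{-44113} = \left(-36481\right) \frac{1}{12} + 178 \left(- \frac{1}{44113}\right) = - \frac{36481}{12} - \frac{178}{44113} = - \frac{1609288489}{529356}$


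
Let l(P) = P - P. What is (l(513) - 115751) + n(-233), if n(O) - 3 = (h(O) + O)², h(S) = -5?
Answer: -59104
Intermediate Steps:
l(P) = 0
n(O) = 3 + (-5 + O)²
(l(513) - 115751) + n(-233) = (0 - 115751) + (3 + (-5 - 233)²) = -115751 + (3 + (-238)²) = -115751 + (3 + 56644) = -115751 + 56647 = -59104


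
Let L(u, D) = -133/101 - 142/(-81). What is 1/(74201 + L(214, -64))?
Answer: 8181/607041950 ≈ 1.3477e-5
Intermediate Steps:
L(u, D) = 3569/8181 (L(u, D) = -133*1/101 - 142*(-1/81) = -133/101 + 142/81 = 3569/8181)
1/(74201 + L(214, -64)) = 1/(74201 + 3569/8181) = 1/(607041950/8181) = 8181/607041950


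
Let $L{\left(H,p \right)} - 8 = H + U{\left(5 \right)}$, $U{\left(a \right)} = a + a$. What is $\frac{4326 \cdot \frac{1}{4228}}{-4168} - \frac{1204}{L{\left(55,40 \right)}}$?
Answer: $- \frac{1515540701}{91887728} \approx -16.493$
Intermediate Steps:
$U{\left(a \right)} = 2 a$
$L{\left(H,p \right)} = 18 + H$ ($L{\left(H,p \right)} = 8 + \left(H + 2 \cdot 5\right) = 8 + \left(H + 10\right) = 8 + \left(10 + H\right) = 18 + H$)
$\frac{4326 \cdot \frac{1}{4228}}{-4168} - \frac{1204}{L{\left(55,40 \right)}} = \frac{4326 \cdot \frac{1}{4228}}{-4168} - \frac{1204}{18 + 55} = 4326 \cdot \frac{1}{4228} \left(- \frac{1}{4168}\right) - \frac{1204}{73} = \frac{309}{302} \left(- \frac{1}{4168}\right) - \frac{1204}{73} = - \frac{309}{1258736} - \frac{1204}{73} = - \frac{1515540701}{91887728}$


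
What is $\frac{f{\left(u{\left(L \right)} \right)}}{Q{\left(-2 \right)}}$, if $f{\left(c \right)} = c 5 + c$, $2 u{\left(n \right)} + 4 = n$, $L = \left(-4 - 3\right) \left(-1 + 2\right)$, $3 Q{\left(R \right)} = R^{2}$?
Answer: $- \frac{99}{4} \approx -24.75$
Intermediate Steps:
$Q{\left(R \right)} = \frac{R^{2}}{3}$
$L = -7$ ($L = \left(-7\right) 1 = -7$)
$u{\left(n \right)} = -2 + \frac{n}{2}$
$f{\left(c \right)} = 6 c$ ($f{\left(c \right)} = 5 c + c = 6 c$)
$\frac{f{\left(u{\left(L \right)} \right)}}{Q{\left(-2 \right)}} = \frac{6 \left(-2 + \frac{1}{2} \left(-7\right)\right)}{\frac{1}{3} \left(-2\right)^{2}} = \frac{6 \left(-2 - \frac{7}{2}\right)}{\frac{1}{3} \cdot 4} = \frac{6 \left(- \frac{11}{2}\right)}{\frac{4}{3}} = \left(-33\right) \frac{3}{4} = - \frac{99}{4}$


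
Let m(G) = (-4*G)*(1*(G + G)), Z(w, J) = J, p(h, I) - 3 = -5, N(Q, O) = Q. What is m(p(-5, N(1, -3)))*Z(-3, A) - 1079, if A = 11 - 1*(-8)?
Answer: -1687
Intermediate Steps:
A = 19 (A = 11 + 8 = 19)
p(h, I) = -2 (p(h, I) = 3 - 5 = -2)
m(G) = -8*G**2 (m(G) = (-4*G)*(1*(2*G)) = (-4*G)*(2*G) = -8*G**2)
m(p(-5, N(1, -3)))*Z(-3, A) - 1079 = -8*(-2)**2*19 - 1079 = -8*4*19 - 1079 = -32*19 - 1079 = -608 - 1079 = -1687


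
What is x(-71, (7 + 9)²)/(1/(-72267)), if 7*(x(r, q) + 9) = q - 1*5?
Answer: -13586196/7 ≈ -1.9409e+6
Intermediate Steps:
x(r, q) = -68/7 + q/7 (x(r, q) = -9 + (q - 1*5)/7 = -9 + (q - 5)/7 = -9 + (-5 + q)/7 = -9 + (-5/7 + q/7) = -68/7 + q/7)
x(-71, (7 + 9)²)/(1/(-72267)) = (-68/7 + (7 + 9)²/7)/(1/(-72267)) = (-68/7 + (⅐)*16²)/(-1/72267) = (-68/7 + (⅐)*256)*(-72267) = (-68/7 + 256/7)*(-72267) = (188/7)*(-72267) = -13586196/7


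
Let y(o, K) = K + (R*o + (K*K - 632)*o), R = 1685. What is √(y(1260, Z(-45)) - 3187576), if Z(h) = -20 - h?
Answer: I*√1073271 ≈ 1036.0*I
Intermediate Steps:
y(o, K) = K + 1685*o + o*(-632 + K²) (y(o, K) = K + (1685*o + (K*K - 632)*o) = K + (1685*o + (K² - 632)*o) = K + (1685*o + (-632 + K²)*o) = K + (1685*o + o*(-632 + K²)) = K + 1685*o + o*(-632 + K²))
√(y(1260, Z(-45)) - 3187576) = √(((-20 - 1*(-45)) + 1053*1260 + 1260*(-20 - 1*(-45))²) - 3187576) = √(((-20 + 45) + 1326780 + 1260*(-20 + 45)²) - 3187576) = √((25 + 1326780 + 1260*25²) - 3187576) = √((25 + 1326780 + 1260*625) - 3187576) = √((25 + 1326780 + 787500) - 3187576) = √(2114305 - 3187576) = √(-1073271) = I*√1073271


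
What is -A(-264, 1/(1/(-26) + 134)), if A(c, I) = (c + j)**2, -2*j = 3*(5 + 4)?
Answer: -308025/4 ≈ -77006.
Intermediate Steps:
j = -27/2 (j = -3*(5 + 4)/2 = -3*9/2 = -1/2*27 = -27/2 ≈ -13.500)
A(c, I) = (-27/2 + c)**2 (A(c, I) = (c - 27/2)**2 = (-27/2 + c)**2)
-A(-264, 1/(1/(-26) + 134)) = -(-27 + 2*(-264))**2/4 = -(-27 - 528)**2/4 = -(-555)**2/4 = -308025/4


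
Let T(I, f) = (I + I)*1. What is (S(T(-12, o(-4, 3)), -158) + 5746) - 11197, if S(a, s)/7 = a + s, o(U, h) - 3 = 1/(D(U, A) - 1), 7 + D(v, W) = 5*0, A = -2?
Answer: -6725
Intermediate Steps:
D(v, W) = -7 (D(v, W) = -7 + 5*0 = -7 + 0 = -7)
o(U, h) = 23/8 (o(U, h) = 3 + 1/(-7 - 1) = 3 + 1/(-8) = 3 - ⅛ = 23/8)
T(I, f) = 2*I (T(I, f) = (2*I)*1 = 2*I)
S(a, s) = 7*a + 7*s (S(a, s) = 7*(a + s) = 7*a + 7*s)
(S(T(-12, o(-4, 3)), -158) + 5746) - 11197 = ((7*(2*(-12)) + 7*(-158)) + 5746) - 11197 = ((7*(-24) - 1106) + 5746) - 11197 = ((-168 - 1106) + 5746) - 11197 = (-1274 + 5746) - 11197 = 4472 - 11197 = -6725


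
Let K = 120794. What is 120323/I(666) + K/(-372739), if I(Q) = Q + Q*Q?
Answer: -8810277571/165578864058 ≈ -0.053209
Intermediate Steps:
I(Q) = Q + Q²
120323/I(666) + K/(-372739) = 120323/((666*(1 + 666))) + 120794/(-372739) = 120323/((666*667)) + 120794*(-1/372739) = 120323/444222 - 120794/372739 = -8810277571/165578864058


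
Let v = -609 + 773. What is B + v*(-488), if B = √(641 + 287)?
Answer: -80032 + 4*√58 ≈ -80002.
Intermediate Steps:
B = 4*√58 (B = √928 = 4*√58 ≈ 30.463)
v = 164
B + v*(-488) = 4*√58 + 164*(-488) = 4*√58 - 80032 = -80032 + 4*√58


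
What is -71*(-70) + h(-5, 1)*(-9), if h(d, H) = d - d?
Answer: 4970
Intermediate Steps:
h(d, H) = 0
-71*(-70) + h(-5, 1)*(-9) = -71*(-70) + 0*(-9) = 4970 + 0 = 4970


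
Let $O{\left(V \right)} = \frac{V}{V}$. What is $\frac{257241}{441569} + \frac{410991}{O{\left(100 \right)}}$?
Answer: $\frac{181481142120}{441569} \approx 4.1099 \cdot 10^{5}$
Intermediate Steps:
$O{\left(V \right)} = 1$
$\frac{257241}{441569} + \frac{410991}{O{\left(100 \right)}} = \frac{257241}{441569} + \frac{410991}{1} = 257241 \cdot \frac{1}{441569} + 410991 \cdot 1 = \frac{257241}{441569} + 410991 = \frac{181481142120}{441569}$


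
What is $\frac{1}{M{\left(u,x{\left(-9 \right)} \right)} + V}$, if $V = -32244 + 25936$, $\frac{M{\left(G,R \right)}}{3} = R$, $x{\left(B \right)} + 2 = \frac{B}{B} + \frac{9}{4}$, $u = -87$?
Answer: $- \frac{4}{25217} \approx -0.00015862$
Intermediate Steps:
$x{\left(B \right)} = \frac{5}{4}$ ($x{\left(B \right)} = -2 + \left(\frac{B}{B} + \frac{9}{4}\right) = -2 + \left(1 + 9 \cdot \frac{1}{4}\right) = -2 + \left(1 + \frac{9}{4}\right) = -2 + \frac{13}{4} = \frac{5}{4}$)
$M{\left(G,R \right)} = 3 R$
$V = -6308$
$\frac{1}{M{\left(u,x{\left(-9 \right)} \right)} + V} = \frac{1}{3 \cdot \frac{5}{4} - 6308} = \frac{1}{\frac{15}{4} - 6308} = \frac{1}{- \frac{25217}{4}} = - \frac{4}{25217}$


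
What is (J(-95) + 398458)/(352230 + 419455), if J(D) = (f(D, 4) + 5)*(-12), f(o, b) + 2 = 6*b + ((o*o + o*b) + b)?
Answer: 294346/771685 ≈ 0.38143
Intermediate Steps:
f(o, b) = -2 + o² + 7*b + b*o (f(o, b) = -2 + (6*b + ((o*o + o*b) + b)) = -2 + (6*b + ((o² + b*o) + b)) = -2 + (6*b + (b + o² + b*o)) = -2 + (o² + 7*b + b*o) = -2 + o² + 7*b + b*o)
J(D) = -372 - 48*D - 12*D² (J(D) = ((-2 + D² + 7*4 + 4*D) + 5)*(-12) = ((-2 + D² + 28 + 4*D) + 5)*(-12) = ((26 + D² + 4*D) + 5)*(-12) = (31 + D² + 4*D)*(-12) = -372 - 48*D - 12*D²)
(J(-95) + 398458)/(352230 + 419455) = ((-372 - 48*(-95) - 12*(-95)²) + 398458)/(352230 + 419455) = ((-372 + 4560 - 12*9025) + 398458)/771685 = ((-372 + 4560 - 108300) + 398458)*(1/771685) = (-104112 + 398458)*(1/771685) = 294346*(1/771685) = 294346/771685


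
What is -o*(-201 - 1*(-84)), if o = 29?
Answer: 3393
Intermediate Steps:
-o*(-201 - 1*(-84)) = -29*(-201 - 1*(-84)) = -29*(-201 + 84) = -29*(-117) = -1*(-3393) = 3393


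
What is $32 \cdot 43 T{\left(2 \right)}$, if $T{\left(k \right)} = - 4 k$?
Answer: $-11008$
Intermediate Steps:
$32 \cdot 43 T{\left(2 \right)} = 32 \cdot 43 \left(\left(-4\right) 2\right) = 1376 \left(-8\right) = -11008$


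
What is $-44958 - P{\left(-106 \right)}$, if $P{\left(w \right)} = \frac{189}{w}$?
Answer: $- \frac{4765359}{106} \approx -44956.0$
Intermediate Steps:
$-44958 - P{\left(-106 \right)} = -44958 - \frac{189}{-106} = -44958 - 189 \left(- \frac{1}{106}\right) = -44958 - - \frac{189}{106} = -44958 + \frac{189}{106} = - \frac{4765359}{106}$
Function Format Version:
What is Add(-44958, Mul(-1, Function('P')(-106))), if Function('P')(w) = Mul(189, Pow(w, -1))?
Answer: Rational(-4765359, 106) ≈ -44956.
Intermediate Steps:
Add(-44958, Mul(-1, Function('P')(-106))) = Add(-44958, Mul(-1, Mul(189, Pow(-106, -1)))) = Add(-44958, Mul(-1, Mul(189, Rational(-1, 106)))) = Add(-44958, Mul(-1, Rational(-189, 106))) = Add(-44958, Rational(189, 106)) = Rational(-4765359, 106)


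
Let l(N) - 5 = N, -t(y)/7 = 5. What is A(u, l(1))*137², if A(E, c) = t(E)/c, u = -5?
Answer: -656915/6 ≈ -1.0949e+5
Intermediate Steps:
t(y) = -35 (t(y) = -7*5 = -35)
l(N) = 5 + N
A(E, c) = -35/c
A(u, l(1))*137² = -35/(5 + 1)*137² = -35/6*18769 = -656915/6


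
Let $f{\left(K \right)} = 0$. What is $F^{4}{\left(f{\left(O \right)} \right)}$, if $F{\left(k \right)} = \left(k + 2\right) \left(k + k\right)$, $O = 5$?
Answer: $0$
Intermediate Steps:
$F{\left(k \right)} = 2 k \left(2 + k\right)$ ($F{\left(k \right)} = \left(2 + k\right) 2 k = 2 k \left(2 + k\right)$)
$F^{4}{\left(f{\left(O \right)} \right)} = \left(2 \cdot 0 \left(2 + 0\right)\right)^{4} = \left(2 \cdot 0 \cdot 2\right)^{4} = 0^{4} = 0$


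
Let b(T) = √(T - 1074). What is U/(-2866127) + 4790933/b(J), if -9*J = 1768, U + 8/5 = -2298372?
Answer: 11491868/14330635 - 14372799*I*√11434/11434 ≈ 0.80191 - 1.3441e+5*I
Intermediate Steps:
U = -11491868/5 (U = -8/5 - 2298372 = -11491868/5 ≈ -2.2984e+6)
J = -1768/9 (J = -⅑*1768 = -1768/9 ≈ -196.44)
b(T) = √(-1074 + T)
U/(-2866127) + 4790933/b(J) = -11491868/5/(-2866127) + 4790933/(√(-1074 - 1768/9)) = -11491868/5*(-1/2866127) + 4790933/(√(-11434/9)) = 11491868/14330635 + 4790933/((I*√11434/3)) = 11491868/14330635 + 4790933*(-3*I*√11434/11434) = 11491868/14330635 - 14372799*I*√11434/11434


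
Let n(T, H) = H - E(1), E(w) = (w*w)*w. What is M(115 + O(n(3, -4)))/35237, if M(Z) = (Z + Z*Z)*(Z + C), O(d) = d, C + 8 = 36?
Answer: 1684980/35237 ≈ 47.818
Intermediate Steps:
C = 28 (C = -8 + 36 = 28)
E(w) = w³ (E(w) = w²*w = w³)
n(T, H) = -1 + H (n(T, H) = H - 1*1³ = H - 1*1 = H - 1 = -1 + H)
M(Z) = (28 + Z)*(Z + Z²) (M(Z) = (Z + Z*Z)*(Z + 28) = (Z + Z²)*(28 + Z) = (28 + Z)*(Z + Z²))
M(115 + O(n(3, -4)))/35237 = ((115 + (-1 - 4))*(28 + (115 + (-1 - 4))² + 29*(115 + (-1 - 4))))/35237 = ((115 - 5)*(28 + (115 - 5)² + 29*(115 - 5)))*(1/35237) = (110*(28 + 110² + 29*110))*(1/35237) = (110*(28 + 12100 + 3190))*(1/35237) = (110*15318)*(1/35237) = 1684980*(1/35237) = 1684980/35237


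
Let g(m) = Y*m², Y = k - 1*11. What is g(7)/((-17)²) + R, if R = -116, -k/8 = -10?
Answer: -30143/289 ≈ -104.30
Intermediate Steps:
k = 80 (k = -8*(-10) = 80)
Y = 69 (Y = 80 - 1*11 = 80 - 11 = 69)
g(m) = 69*m²
g(7)/((-17)²) + R = (69*7²)/((-17)²) - 116 = (69*49)/289 - 116 = 3381*(1/289) - 116 = 3381/289 - 116 = -30143/289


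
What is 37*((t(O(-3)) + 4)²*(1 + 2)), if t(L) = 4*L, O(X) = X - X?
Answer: 1776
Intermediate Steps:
O(X) = 0
37*((t(O(-3)) + 4)²*(1 + 2)) = 37*((4*0 + 4)²*(1 + 2)) = 37*((0 + 4)²*3) = 37*(4²*3) = 37*(16*3) = 37*48 = 1776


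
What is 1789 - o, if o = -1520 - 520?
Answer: 3829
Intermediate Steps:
o = -2040
1789 - o = 1789 - 1*(-2040) = 1789 + 2040 = 3829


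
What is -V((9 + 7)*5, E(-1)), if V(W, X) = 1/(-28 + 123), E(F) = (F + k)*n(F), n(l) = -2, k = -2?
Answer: -1/95 ≈ -0.010526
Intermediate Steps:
E(F) = 4 - 2*F (E(F) = (F - 2)*(-2) = (-2 + F)*(-2) = 4 - 2*F)
V(W, X) = 1/95
-V((9 + 7)*5, E(-1)) = -1*1/95 = -1/95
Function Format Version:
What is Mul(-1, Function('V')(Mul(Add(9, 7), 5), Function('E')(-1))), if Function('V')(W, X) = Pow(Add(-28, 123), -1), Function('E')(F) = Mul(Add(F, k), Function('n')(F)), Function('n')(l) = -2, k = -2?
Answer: Rational(-1, 95) ≈ -0.010526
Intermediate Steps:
Function('E')(F) = Add(4, Mul(-2, F)) (Function('E')(F) = Mul(Add(F, -2), -2) = Mul(Add(-2, F), -2) = Add(4, Mul(-2, F)))
Function('V')(W, X) = Rational(1, 95) (Function('V')(W, X) = Pow(95, -1) = Rational(1, 95))
Mul(-1, Function('V')(Mul(Add(9, 7), 5), Function('E')(-1))) = Mul(-1, Rational(1, 95)) = Rational(-1, 95)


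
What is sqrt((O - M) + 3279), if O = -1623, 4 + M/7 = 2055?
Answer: I*sqrt(12701) ≈ 112.7*I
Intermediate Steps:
M = 14357 (M = -28 + 7*2055 = -28 + 14385 = 14357)
sqrt((O - M) + 3279) = sqrt((-1623 - 1*14357) + 3279) = sqrt((-1623 - 14357) + 3279) = sqrt(-15980 + 3279) = sqrt(-12701) = I*sqrt(12701)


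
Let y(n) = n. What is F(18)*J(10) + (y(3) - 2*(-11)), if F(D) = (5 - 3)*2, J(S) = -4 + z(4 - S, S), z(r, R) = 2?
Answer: 17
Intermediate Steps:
J(S) = -2 (J(S) = -4 + 2 = -2)
F(D) = 4 (F(D) = 2*2 = 4)
F(18)*J(10) + (y(3) - 2*(-11)) = 4*(-2) + (3 - 2*(-11)) = -8 + (3 + 22) = -8 + 25 = 17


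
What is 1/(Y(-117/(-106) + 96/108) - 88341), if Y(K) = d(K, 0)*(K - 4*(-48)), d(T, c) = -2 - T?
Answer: -910116/81105485377 ≈ -1.1221e-5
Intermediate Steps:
Y(K) = (-2 - K)*(192 + K) (Y(K) = (-2 - K)*(K - 4*(-48)) = (-2 - K)*(K + 192) = (-2 - K)*(192 + K))
1/(Y(-117/(-106) + 96/108) - 88341) = 1/(-(2 + (-117/(-106) + 96/108))*(192 + (-117/(-106) + 96/108)) - 88341) = 1/(-(2 + (-117*(-1/106) + 96*(1/108)))*(192 + (-117*(-1/106) + 96*(1/108))) - 88341) = 1/(-(2 + (117/106 + 8/9))*(192 + (117/106 + 8/9)) - 88341) = 1/(-(2 + 1901/954)*(192 + 1901/954) - 88341) = 1/(-1*3809/954*185069/954 - 88341) = 1/(-704927821/910116 - 88341) = 1/(-81105485377/910116) = -910116/81105485377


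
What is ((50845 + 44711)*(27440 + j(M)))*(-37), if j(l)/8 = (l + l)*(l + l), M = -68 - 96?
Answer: -3139983920064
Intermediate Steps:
M = -164
j(l) = 32*l² (j(l) = 8*((l + l)*(l + l)) = 8*((2*l)*(2*l)) = 8*(4*l²) = 32*l²)
((50845 + 44711)*(27440 + j(M)))*(-37) = ((50845 + 44711)*(27440 + 32*(-164)²))*(-37) = (95556*(27440 + 32*26896))*(-37) = (95556*(27440 + 860672))*(-37) = (95556*888112)*(-37) = 84864430272*(-37) = -3139983920064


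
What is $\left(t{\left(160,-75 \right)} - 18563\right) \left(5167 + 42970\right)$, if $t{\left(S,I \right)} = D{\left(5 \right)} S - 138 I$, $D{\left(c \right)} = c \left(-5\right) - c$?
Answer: $-626406781$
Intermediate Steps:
$D{\left(c \right)} = - 6 c$ ($D{\left(c \right)} = - 5 c - c = - 6 c$)
$t{\left(S,I \right)} = - 138 I - 30 S$ ($t{\left(S,I \right)} = \left(-6\right) 5 S - 138 I = - 30 S - 138 I = - 138 I - 30 S$)
$\left(t{\left(160,-75 \right)} - 18563\right) \left(5167 + 42970\right) = \left(\left(\left(-138\right) \left(-75\right) - 4800\right) - 18563\right) \left(5167 + 42970\right) = \left(\left(10350 - 4800\right) - 18563\right) 48137 = \left(5550 - 18563\right) 48137 = \left(-13013\right) 48137 = -626406781$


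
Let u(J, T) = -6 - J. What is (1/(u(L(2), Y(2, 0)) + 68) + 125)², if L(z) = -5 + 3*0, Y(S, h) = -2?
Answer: 70157376/4489 ≈ 15629.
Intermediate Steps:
L(z) = -5 (L(z) = -5 + 0 = -5)
(1/(u(L(2), Y(2, 0)) + 68) + 125)² = (1/((-6 - 1*(-5)) + 68) + 125)² = (1/((-6 + 5) + 68) + 125)² = (1/(-1 + 68) + 125)² = (1/67 + 125)² = (8376/67)² = 70157376/4489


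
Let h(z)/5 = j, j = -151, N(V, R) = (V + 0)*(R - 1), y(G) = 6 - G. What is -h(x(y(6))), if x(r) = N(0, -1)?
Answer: 755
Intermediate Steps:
N(V, R) = V*(-1 + R)
x(r) = 0 (x(r) = 0*(-1 - 1) = 0*(-2) = 0)
h(z) = -755 (h(z) = 5*(-151) = -755)
-h(x(y(6))) = -1*(-755) = 755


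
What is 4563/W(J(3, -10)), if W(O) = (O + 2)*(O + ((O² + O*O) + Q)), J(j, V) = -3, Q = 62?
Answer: -4563/77 ≈ -59.260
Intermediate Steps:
W(O) = (2 + O)*(62 + O + 2*O²) (W(O) = (O + 2)*(O + ((O² + O*O) + 62)) = (2 + O)*(O + ((O² + O²) + 62)) = (2 + O)*(O + (2*O² + 62)) = (2 + O)*(O + (62 + 2*O²)) = (2 + O)*(62 + O + 2*O²))
4563/W(J(3, -10)) = 4563/(124 + 2*(-3)³ + 5*(-3)² + 64*(-3)) = 4563/(124 + 2*(-27) + 5*9 - 192) = 4563/(124 - 54 + 45 - 192) = 4563/(-77) = 4563*(-1/77) = -4563/77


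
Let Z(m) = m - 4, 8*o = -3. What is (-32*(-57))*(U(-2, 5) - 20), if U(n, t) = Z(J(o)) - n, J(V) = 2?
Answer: -36480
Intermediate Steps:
o = -3/8 (o = (⅛)*(-3) = -3/8 ≈ -0.37500)
Z(m) = -4 + m
U(n, t) = -2 - n (U(n, t) = (-4 + 2) - n = -2 - n)
(-32*(-57))*(U(-2, 5) - 20) = (-32*(-57))*((-2 - 1*(-2)) - 20) = 1824*((-2 + 2) - 20) = 1824*(0 - 20) = 1824*(-20) = -36480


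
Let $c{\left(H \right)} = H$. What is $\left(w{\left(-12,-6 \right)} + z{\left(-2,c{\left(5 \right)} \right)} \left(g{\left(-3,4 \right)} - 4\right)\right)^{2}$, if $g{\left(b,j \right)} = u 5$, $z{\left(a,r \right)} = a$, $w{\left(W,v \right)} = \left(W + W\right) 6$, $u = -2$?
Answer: $13456$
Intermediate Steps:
$w{\left(W,v \right)} = 12 W$ ($w{\left(W,v \right)} = 2 W 6 = 12 W$)
$g{\left(b,j \right)} = -10$ ($g{\left(b,j \right)} = \left(-2\right) 5 = -10$)
$\left(w{\left(-12,-6 \right)} + z{\left(-2,c{\left(5 \right)} \right)} \left(g{\left(-3,4 \right)} - 4\right)\right)^{2} = \left(12 \left(-12\right) - 2 \left(-10 - 4\right)\right)^{2} = \left(-144 - -28\right)^{2} = \left(-144 + 28\right)^{2} = \left(-116\right)^{2} = 13456$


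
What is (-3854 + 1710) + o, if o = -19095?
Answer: -21239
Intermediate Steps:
(-3854 + 1710) + o = (-3854 + 1710) - 19095 = -2144 - 19095 = -21239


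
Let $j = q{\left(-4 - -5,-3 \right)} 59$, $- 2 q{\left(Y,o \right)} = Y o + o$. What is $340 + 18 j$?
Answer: $3526$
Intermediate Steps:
$q{\left(Y,o \right)} = - \frac{o}{2} - \frac{Y o}{2}$ ($q{\left(Y,o \right)} = - \frac{Y o + o}{2} = - \frac{o + Y o}{2} = - \frac{o}{2} - \frac{Y o}{2}$)
$j = 177$ ($j = \left(- \frac{1}{2}\right) \left(-3\right) \left(1 - -1\right) 59 = \left(- \frac{1}{2}\right) \left(-3\right) \left(1 + \left(-4 + 5\right)\right) 59 = \left(- \frac{1}{2}\right) \left(-3\right) \left(1 + 1\right) 59 = \left(- \frac{1}{2}\right) \left(-3\right) 2 \cdot 59 = 3 \cdot 59 = 177$)
$340 + 18 j = 340 + 18 \cdot 177 = 340 + 3186 = 3526$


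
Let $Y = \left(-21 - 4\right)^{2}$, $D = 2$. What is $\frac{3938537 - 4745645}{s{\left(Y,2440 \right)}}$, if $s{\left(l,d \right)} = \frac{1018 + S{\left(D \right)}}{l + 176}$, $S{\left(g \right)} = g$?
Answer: $- \frac{53874459}{85} \approx -6.3382 \cdot 10^{5}$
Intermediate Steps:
$Y = 625$ ($Y = \left(-25\right)^{2} = 625$)
$s{\left(l,d \right)} = \frac{1020}{176 + l}$ ($s{\left(l,d \right)} = \frac{1018 + 2}{l + 176} = \frac{1020}{176 + l}$)
$\frac{3938537 - 4745645}{s{\left(Y,2440 \right)}} = \frac{3938537 - 4745645}{1020 \frac{1}{176 + 625}} = - \frac{807108}{1020 \cdot \frac{1}{801}} = - \frac{807108}{\frac{340}{267}} = \left(-807108\right) \frac{267}{340} = - \frac{53874459}{85}$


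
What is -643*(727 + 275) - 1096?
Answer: -645382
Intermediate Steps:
-643*(727 + 275) - 1096 = -643*1002 - 1096 = -644286 - 1096 = -645382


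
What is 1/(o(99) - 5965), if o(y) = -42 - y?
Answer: -1/6106 ≈ -0.00016377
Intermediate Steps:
1/(o(99) - 5965) = 1/((-42 - 1*99) - 5965) = 1/((-42 - 99) - 5965) = 1/(-141 - 5965) = 1/(-6106) = -1/6106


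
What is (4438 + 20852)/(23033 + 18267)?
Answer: 2529/4130 ≈ 0.61235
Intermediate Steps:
(4438 + 20852)/(23033 + 18267) = 25290/41300 = 25290*(1/41300) = 2529/4130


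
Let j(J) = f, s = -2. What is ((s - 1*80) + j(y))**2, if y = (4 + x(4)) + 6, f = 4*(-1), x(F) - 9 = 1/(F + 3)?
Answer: 7396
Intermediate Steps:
x(F) = 9 + 1/(3 + F) (x(F) = 9 + 1/(F + 3) = 9 + 1/(3 + F))
f = -4
y = 134/7 (y = (4 + (28 + 9*4)/(3 + 4)) + 6 = (4 + (28 + 36)/7) + 6 = (4 + (1/7)*64) + 6 = (4 + 64/7) + 6 = 92/7 + 6 = 134/7 ≈ 19.143)
j(J) = -4
((s - 1*80) + j(y))**2 = ((-2 - 1*80) - 4)**2 = ((-2 - 80) - 4)**2 = (-82 - 4)**2 = (-86)**2 = 7396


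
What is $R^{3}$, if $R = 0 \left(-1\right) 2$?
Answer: $0$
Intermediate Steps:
$R = 0$ ($R = 0 \cdot 2 = 0$)
$R^{3} = 0^{3} = 0$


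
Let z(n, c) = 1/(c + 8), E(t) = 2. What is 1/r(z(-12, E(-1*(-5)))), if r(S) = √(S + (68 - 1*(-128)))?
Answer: √19610/1961 ≈ 0.071410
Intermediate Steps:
z(n, c) = 1/(8 + c)
r(S) = √(196 + S) (r(S) = √(S + (68 + 128)) = √(S + 196) = √(196 + S))
1/r(z(-12, E(-1*(-5)))) = 1/(√(196 + 1/(8 + 2))) = 1/(√(196 + 1/10)) = 1/(√(196 + ⅒)) = 1/(√(1961/10)) = 1/(√19610/10) = √19610/1961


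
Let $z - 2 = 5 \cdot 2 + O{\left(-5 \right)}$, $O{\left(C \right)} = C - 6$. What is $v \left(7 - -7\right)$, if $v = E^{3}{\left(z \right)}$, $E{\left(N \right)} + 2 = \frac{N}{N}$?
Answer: $-14$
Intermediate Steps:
$O{\left(C \right)} = -6 + C$ ($O{\left(C \right)} = C - 6 = -6 + C$)
$z = 1$ ($z = 2 + \left(5 \cdot 2 - 11\right) = 2 + \left(10 - 11\right) = 2 - 1 = 1$)
$E{\left(N \right)} = -1$ ($E{\left(N \right)} = -2 + \frac{N}{N} = -2 + 1 = -1$)
$v = -1$ ($v = \left(-1\right)^{3} = -1$)
$v \left(7 - -7\right) = - (7 - -7) = - (7 + 7) = \left(-1\right) 14 = -14$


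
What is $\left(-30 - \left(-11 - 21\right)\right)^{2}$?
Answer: $4$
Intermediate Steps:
$\left(-30 - \left(-11 - 21\right)\right)^{2} = \left(-30 - -32\right)^{2} = \left(-30 + 32\right)^{2} = 2^{2} = 4$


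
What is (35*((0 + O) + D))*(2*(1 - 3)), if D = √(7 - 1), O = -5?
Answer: 700 - 140*√6 ≈ 357.07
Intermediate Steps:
D = √6 ≈ 2.4495
(35*((0 + O) + D))*(2*(1 - 3)) = (35*((0 - 5) + √6))*(2*(1 - 3)) = (35*(-5 + √6))*(2*(-2)) = (-175 + 35*√6)*(-4) = 700 - 140*√6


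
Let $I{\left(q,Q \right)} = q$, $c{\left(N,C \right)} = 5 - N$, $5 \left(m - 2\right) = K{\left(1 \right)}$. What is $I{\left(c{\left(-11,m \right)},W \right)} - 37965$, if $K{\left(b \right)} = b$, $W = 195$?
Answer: $-37949$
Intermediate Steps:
$m = \frac{11}{5}$ ($m = 2 + \frac{1}{5} \cdot 1 = 2 + \frac{1}{5} = \frac{11}{5} \approx 2.2$)
$I{\left(c{\left(-11,m \right)},W \right)} - 37965 = \left(5 - -11\right) - 37965 = \left(5 + 11\right) - 37965 = 16 - 37965 = -37949$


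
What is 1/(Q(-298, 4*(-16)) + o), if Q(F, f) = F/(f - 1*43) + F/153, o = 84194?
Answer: 16371/1378353682 ≈ 1.1877e-5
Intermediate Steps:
Q(F, f) = F/153 + F/(-43 + f) (Q(F, f) = F/(f - 43) + F*(1/153) = F/(-43 + f) + F/153 = F/153 + F/(-43 + f))
1/(Q(-298, 4*(-16)) + o) = 1/((1/153)*(-298)*(110 + 4*(-16))/(-43 + 4*(-16)) + 84194) = 1/((1/153)*(-298)*(110 - 64)/(-43 - 64) + 84194) = 1/((1/153)*(-298)*46/(-107) + 84194) = 1/((1/153)*(-298)*(-1/107)*46 + 84194) = 1/(13708/16371 + 84194) = 1/(1378353682/16371) = 16371/1378353682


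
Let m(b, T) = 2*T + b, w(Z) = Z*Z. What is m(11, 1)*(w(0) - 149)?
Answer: -1937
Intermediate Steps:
w(Z) = Z**2
m(b, T) = b + 2*T
m(11, 1)*(w(0) - 149) = (11 + 2*1)*(0**2 - 149) = (11 + 2)*(0 - 149) = 13*(-149) = -1937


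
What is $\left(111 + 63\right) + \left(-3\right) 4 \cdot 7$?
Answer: $90$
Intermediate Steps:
$\left(111 + 63\right) + \left(-3\right) 4 \cdot 7 = 174 - 84 = 90$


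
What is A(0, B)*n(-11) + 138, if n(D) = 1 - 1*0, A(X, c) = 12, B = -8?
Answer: 150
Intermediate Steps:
n(D) = 1 (n(D) = 1 + 0 = 1)
A(0, B)*n(-11) + 138 = 12*1 + 138 = 12 + 138 = 150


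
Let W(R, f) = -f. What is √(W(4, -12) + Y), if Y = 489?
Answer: √501 ≈ 22.383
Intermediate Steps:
√(W(4, -12) + Y) = √(-1*(-12) + 489) = √(12 + 489) = √501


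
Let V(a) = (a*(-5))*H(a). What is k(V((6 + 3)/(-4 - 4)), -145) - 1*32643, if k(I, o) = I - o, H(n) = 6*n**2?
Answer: -8308553/256 ≈ -32455.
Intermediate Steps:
V(a) = -30*a**3 (V(a) = (a*(-5))*(6*a**2) = (-5*a)*(6*a**2) = -30*a**3)
k(V((6 + 3)/(-4 - 4)), -145) - 1*32643 = (-30*(6 + 3)**3/(-4 - 4)**3 - 1*(-145)) - 1*32643 = (-30*(9/(-8))**3 + 145) - 32643 = (-30*(9*(-1/8))**3 + 145) - 32643 = (-30*(-9/8)**3 + 145) - 32643 = (-30*(-729/512) + 145) - 32643 = (10935/256 + 145) - 32643 = 48055/256 - 32643 = -8308553/256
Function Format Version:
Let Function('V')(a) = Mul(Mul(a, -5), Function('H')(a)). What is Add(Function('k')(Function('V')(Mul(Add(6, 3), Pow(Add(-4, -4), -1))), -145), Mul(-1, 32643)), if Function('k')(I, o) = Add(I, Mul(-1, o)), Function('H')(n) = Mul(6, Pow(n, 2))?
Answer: Rational(-8308553, 256) ≈ -32455.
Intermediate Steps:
Function('V')(a) = Mul(-30, Pow(a, 3)) (Function('V')(a) = Mul(Mul(a, -5), Mul(6, Pow(a, 2))) = Mul(Mul(-5, a), Mul(6, Pow(a, 2))) = Mul(-30, Pow(a, 3)))
Add(Function('k')(Function('V')(Mul(Add(6, 3), Pow(Add(-4, -4), -1))), -145), Mul(-1, 32643)) = Add(Add(Mul(-30, Pow(Mul(Add(6, 3), Pow(Add(-4, -4), -1)), 3)), Mul(-1, -145)), Mul(-1, 32643)) = Add(Add(Mul(-30, Pow(Mul(9, Pow(-8, -1)), 3)), 145), -32643) = Add(Add(Mul(-30, Pow(Mul(9, Rational(-1, 8)), 3)), 145), -32643) = Add(Add(Mul(-30, Pow(Rational(-9, 8), 3)), 145), -32643) = Add(Add(Mul(-30, Rational(-729, 512)), 145), -32643) = Add(Add(Rational(10935, 256), 145), -32643) = Add(Rational(48055, 256), -32643) = Rational(-8308553, 256)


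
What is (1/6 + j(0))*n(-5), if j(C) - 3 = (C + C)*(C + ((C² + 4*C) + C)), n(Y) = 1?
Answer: 19/6 ≈ 3.1667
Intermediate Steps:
j(C) = 3 + 2*C*(C² + 6*C) (j(C) = 3 + (C + C)*(C + ((C² + 4*C) + C)) = 3 + (2*C)*(C + (C² + 5*C)) = 3 + (2*C)*(C² + 6*C) = 3 + 2*C*(C² + 6*C))
(1/6 + j(0))*n(-5) = (1/6 + (3 + 2*0³ + 12*0²))*1 = (⅙ + (3 + 2*0 + 12*0))*1 = (⅙ + (3 + 0 + 0))*1 = (⅙ + 3)*1 = (19/6)*1 = 19/6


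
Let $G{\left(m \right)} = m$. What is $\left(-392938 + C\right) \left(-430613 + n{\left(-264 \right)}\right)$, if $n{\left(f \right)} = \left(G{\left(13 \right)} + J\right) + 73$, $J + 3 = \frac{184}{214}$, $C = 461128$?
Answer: $- \frac{3141282681420}{107} \approx -2.9358 \cdot 10^{10}$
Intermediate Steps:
$J = - \frac{229}{107}$ ($J = -3 + \frac{184}{214} = -3 + 184 \cdot \frac{1}{214} = -3 + \frac{92}{107} = - \frac{229}{107} \approx -2.1402$)
$n{\left(f \right)} = \frac{8973}{107}$ ($n{\left(f \right)} = \left(13 - \frac{229}{107}\right) + 73 = \frac{1162}{107} + 73 = \frac{8973}{107}$)
$\left(-392938 + C\right) \left(-430613 + n{\left(-264 \right)}\right) = \left(-392938 + 461128\right) \left(-430613 + \frac{8973}{107}\right) = 68190 \left(- \frac{46066618}{107}\right) = - \frac{3141282681420}{107}$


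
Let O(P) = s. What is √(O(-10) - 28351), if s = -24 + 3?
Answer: 2*I*√7093 ≈ 168.44*I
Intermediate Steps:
s = -21
O(P) = -21
√(O(-10) - 28351) = √(-21 - 28351) = √(-28372) = 2*I*√7093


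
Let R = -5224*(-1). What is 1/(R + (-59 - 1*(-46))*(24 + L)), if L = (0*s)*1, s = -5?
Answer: 1/4912 ≈ 0.00020358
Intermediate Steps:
L = 0 (L = (0*(-5))*1 = 0*1 = 0)
R = 5224
1/(R + (-59 - 1*(-46))*(24 + L)) = 1/(5224 + (-59 - 1*(-46))*(24 + 0)) = 1/(5224 + (-59 + 46)*24) = 1/(5224 - 13*24) = 1/(5224 - 312) = 1/4912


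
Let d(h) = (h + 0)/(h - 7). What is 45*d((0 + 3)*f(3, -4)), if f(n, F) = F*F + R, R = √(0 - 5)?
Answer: 135*(√5 - 16*I)/(-41*I + 3*√5) ≈ 52.483 - 1.2243*I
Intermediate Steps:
R = I*√5 (R = √(-5) = I*√5 ≈ 2.2361*I)
f(n, F) = F² + I*√5 (f(n, F) = F*F + I*√5 = F² + I*√5)
d(h) = h/(-7 + h)
45*d((0 + 3)*f(3, -4)) = 45*(((0 + 3)*((-4)² + I*√5))/(-7 + (0 + 3)*((-4)² + I*√5))) = 45*((3*(16 + I*√5))/(-7 + 3*(16 + I*√5))) = 45*((48 + 3*I*√5)/(-7 + (48 + 3*I*√5))) = 45*((48 + 3*I*√5)/(41 + 3*I*√5)) = 45*(48 + 3*I*√5)/(41 + 3*I*√5)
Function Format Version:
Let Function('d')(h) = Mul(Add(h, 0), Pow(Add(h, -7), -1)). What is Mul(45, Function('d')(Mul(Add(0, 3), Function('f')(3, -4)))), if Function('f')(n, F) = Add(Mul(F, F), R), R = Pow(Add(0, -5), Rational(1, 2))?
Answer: Mul(135, Pow(Add(Mul(-41, I), Mul(3, Pow(5, Rational(1, 2)))), -1), Add(Pow(5, Rational(1, 2)), Mul(-16, I))) ≈ Add(52.483, Mul(-1.2243, I))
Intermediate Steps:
R = Mul(I, Pow(5, Rational(1, 2))) (R = Pow(-5, Rational(1, 2)) = Mul(I, Pow(5, Rational(1, 2))) ≈ Mul(2.2361, I))
Function('f')(n, F) = Add(Pow(F, 2), Mul(I, Pow(5, Rational(1, 2)))) (Function('f')(n, F) = Add(Mul(F, F), Mul(I, Pow(5, Rational(1, 2)))) = Add(Pow(F, 2), Mul(I, Pow(5, Rational(1, 2)))))
Function('d')(h) = Mul(h, Pow(Add(-7, h), -1))
Mul(45, Function('d')(Mul(Add(0, 3), Function('f')(3, -4)))) = Mul(45, Mul(Mul(Add(0, 3), Add(Pow(-4, 2), Mul(I, Pow(5, Rational(1, 2))))), Pow(Add(-7, Mul(Add(0, 3), Add(Pow(-4, 2), Mul(I, Pow(5, Rational(1, 2)))))), -1))) = Mul(45, Mul(Mul(3, Add(16, Mul(I, Pow(5, Rational(1, 2))))), Pow(Add(-7, Mul(3, Add(16, Mul(I, Pow(5, Rational(1, 2)))))), -1))) = Mul(45, Mul(Add(48, Mul(3, I, Pow(5, Rational(1, 2)))), Pow(Add(-7, Add(48, Mul(3, I, Pow(5, Rational(1, 2))))), -1))) = Mul(45, Mul(Add(48, Mul(3, I, Pow(5, Rational(1, 2)))), Pow(Add(41, Mul(3, I, Pow(5, Rational(1, 2)))), -1))) = Mul(45, Mul(Pow(Add(41, Mul(3, I, Pow(5, Rational(1, 2)))), -1), Add(48, Mul(3, I, Pow(5, Rational(1, 2)))))) = Mul(45, Pow(Add(41, Mul(3, I, Pow(5, Rational(1, 2)))), -1), Add(48, Mul(3, I, Pow(5, Rational(1, 2)))))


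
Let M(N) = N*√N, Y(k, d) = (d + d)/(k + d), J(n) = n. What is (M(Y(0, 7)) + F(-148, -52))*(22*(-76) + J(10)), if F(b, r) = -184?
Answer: 305808 - 3324*√2 ≈ 3.0111e+5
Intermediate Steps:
Y(k, d) = 2*d/(d + k) (Y(k, d) = (2*d)/(d + k) = 2*d/(d + k))
M(N) = N^(3/2)
(M(Y(0, 7)) + F(-148, -52))*(22*(-76) + J(10)) = ((2*7/(7 + 0))^(3/2) - 184)*(22*(-76) + 10) = ((2*7/7)^(3/2) - 184)*(-1672 + 10) = ((2*7*(⅐))^(3/2) - 184)*(-1662) = (2^(3/2) - 184)*(-1662) = (2*√2 - 184)*(-1662) = (-184 + 2*√2)*(-1662) = 305808 - 3324*√2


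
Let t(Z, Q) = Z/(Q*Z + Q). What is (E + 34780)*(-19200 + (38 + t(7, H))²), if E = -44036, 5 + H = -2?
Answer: 1315498587/8 ≈ 1.6444e+8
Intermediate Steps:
H = -7 (H = -5 - 2 = -7)
t(Z, Q) = Z/(Q + Q*Z)
(E + 34780)*(-19200 + (38 + t(7, H))²) = (-44036 + 34780)*(-19200 + (38 + 7/(-7*(1 + 7)))²) = -9256*(-19200 + (38 + 7*(-⅐)/8)²) = -9256*(-19200 + (38 + 7*(-⅐)*(⅛))²) = -9256*(-19200 + (38 - ⅛)²) = -9256*(-19200 + (303/8)²) = -9256*(-19200 + 91809/64) = -9256*(-1136991/64) = 1315498587/8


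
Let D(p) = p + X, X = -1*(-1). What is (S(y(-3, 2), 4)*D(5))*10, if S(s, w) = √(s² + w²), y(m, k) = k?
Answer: 120*√5 ≈ 268.33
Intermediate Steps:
X = 1
D(p) = 1 + p (D(p) = p + 1 = 1 + p)
(S(y(-3, 2), 4)*D(5))*10 = (√(2² + 4²)*(1 + 5))*10 = (√(4 + 16)*6)*10 = (√20*6)*10 = ((2*√5)*6)*10 = (12*√5)*10 = 120*√5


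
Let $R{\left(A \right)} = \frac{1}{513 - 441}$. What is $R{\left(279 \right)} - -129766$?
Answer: $\frac{9343153}{72} \approx 1.2977 \cdot 10^{5}$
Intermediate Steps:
$R{\left(A \right)} = \frac{1}{72}$
$R{\left(279 \right)} - -129766 = \frac{1}{72} - -129766 = \frac{1}{72} + 129766 = \frac{9343153}{72}$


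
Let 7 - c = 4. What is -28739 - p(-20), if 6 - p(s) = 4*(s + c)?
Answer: -28813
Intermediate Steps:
c = 3 (c = 7 - 1*4 = 7 - 4 = 3)
p(s) = -6 - 4*s (p(s) = 6 - 4*(s + 3) = 6 - 4*(3 + s) = 6 - (12 + 4*s) = 6 + (-12 - 4*s) = -6 - 4*s)
-28739 - p(-20) = -28739 - (-6 - 4*(-20)) = -28739 - (-6 + 80) = -28739 - 1*74 = -28739 - 74 = -28813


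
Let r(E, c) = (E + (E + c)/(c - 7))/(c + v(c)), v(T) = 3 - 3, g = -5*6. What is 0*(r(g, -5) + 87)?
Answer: 0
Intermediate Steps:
g = -30
v(T) = 0
r(E, c) = (E + (E + c)/(-7 + c))/c (r(E, c) = (E + (E + c)/(c - 7))/(c + 0) = (E + (E + c)/(-7 + c))/c)
0*(r(g, -5) + 87) = 0*((-5 - 6*(-30) - 30*(-5))/((-5)*(-7 - 5)) + 87) = 0*(-⅕*(-5 + 180 + 150)/(-12) + 87) = 0*(-⅕*(-1/12)*325 + 87) = 0*(65/12 + 87) = 0*(1109/12) = 0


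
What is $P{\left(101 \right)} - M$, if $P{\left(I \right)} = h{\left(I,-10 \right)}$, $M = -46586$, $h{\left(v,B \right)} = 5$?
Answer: $46591$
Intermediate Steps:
$P{\left(I \right)} = 5$
$P{\left(101 \right)} - M = 5 - -46586 = 5 + 46586 = 46591$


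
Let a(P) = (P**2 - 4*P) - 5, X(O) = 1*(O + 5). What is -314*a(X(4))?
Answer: -12560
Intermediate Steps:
X(O) = 5 + O (X(O) = 1*(5 + O) = 5 + O)
a(P) = -5 + P**2 - 4*P
-314*a(X(4)) = -314*(-5 + (5 + 4)**2 - 4*(5 + 4)) = -314*(-5 + 9**2 - 4*9) = -314*(-5 + 81 - 36) = -314*40 = -12560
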